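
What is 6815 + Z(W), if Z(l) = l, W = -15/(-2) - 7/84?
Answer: 81869/12 ≈ 6822.4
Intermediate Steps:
W = 89/12 (W = -15*(-½) - 7*1/84 = 15/2 - 1/12 = 89/12 ≈ 7.4167)
6815 + Z(W) = 6815 + 89/12 = 81869/12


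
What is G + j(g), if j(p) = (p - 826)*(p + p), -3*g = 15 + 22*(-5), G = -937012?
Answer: -8885878/9 ≈ -9.8732e+5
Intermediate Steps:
g = 95/3 (g = -(15 + 22*(-5))/3 = -(15 - 110)/3 = -1/3*(-95) = 95/3 ≈ 31.667)
j(p) = 2*p*(-826 + p) (j(p) = (-826 + p)*(2*p) = 2*p*(-826 + p))
G + j(g) = -937012 + 2*(95/3)*(-826 + 95/3) = -937012 + 2*(95/3)*(-2383/3) = -937012 - 452770/9 = -8885878/9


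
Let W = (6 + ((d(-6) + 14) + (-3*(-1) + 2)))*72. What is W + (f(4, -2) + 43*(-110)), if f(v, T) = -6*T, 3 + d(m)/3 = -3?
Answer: -4214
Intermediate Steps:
d(m) = -18 (d(m) = -9 + 3*(-3) = -9 - 9 = -18)
W = 504 (W = (6 + ((-18 + 14) + (-3*(-1) + 2)))*72 = (6 + (-4 + (3 + 2)))*72 = (6 + (-4 + 5))*72 = (6 + 1)*72 = 7*72 = 504)
W + (f(4, -2) + 43*(-110)) = 504 + (-6*(-2) + 43*(-110)) = 504 + (12 - 4730) = 504 - 4718 = -4214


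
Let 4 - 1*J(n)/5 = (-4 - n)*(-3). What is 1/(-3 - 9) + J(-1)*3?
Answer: -901/12 ≈ -75.083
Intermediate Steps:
J(n) = -40 - 15*n (J(n) = 20 - 5*(-4 - n)*(-3) = 20 - 5*(12 + 3*n) = 20 + (-60 - 15*n) = -40 - 15*n)
1/(-3 - 9) + J(-1)*3 = 1/(-3 - 9) + (-40 - 15*(-1))*3 = 1/(-12) + (-40 + 15)*3 = -1/12 - 25*3 = -1/12 - 75 = -901/12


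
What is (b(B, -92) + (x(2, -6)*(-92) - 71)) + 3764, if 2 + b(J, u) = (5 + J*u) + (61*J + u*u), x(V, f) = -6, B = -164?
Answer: 17796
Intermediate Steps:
b(J, u) = 3 + u**2 + 61*J + J*u (b(J, u) = -2 + ((5 + J*u) + (61*J + u*u)) = -2 + ((5 + J*u) + (61*J + u**2)) = -2 + ((5 + J*u) + (u**2 + 61*J)) = -2 + (5 + u**2 + 61*J + J*u) = 3 + u**2 + 61*J + J*u)
(b(B, -92) + (x(2, -6)*(-92) - 71)) + 3764 = ((3 + (-92)**2 + 61*(-164) - 164*(-92)) + (-6*(-92) - 71)) + 3764 = ((3 + 8464 - 10004 + 15088) + (552 - 71)) + 3764 = (13551 + 481) + 3764 = 14032 + 3764 = 17796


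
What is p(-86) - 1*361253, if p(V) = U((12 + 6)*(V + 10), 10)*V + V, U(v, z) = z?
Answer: -362199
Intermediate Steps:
p(V) = 11*V (p(V) = 10*V + V = 11*V)
p(-86) - 1*361253 = 11*(-86) - 1*361253 = -946 - 361253 = -362199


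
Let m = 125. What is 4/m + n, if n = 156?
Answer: 19504/125 ≈ 156.03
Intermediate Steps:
4/m + n = 4/125 + 156 = 19504/125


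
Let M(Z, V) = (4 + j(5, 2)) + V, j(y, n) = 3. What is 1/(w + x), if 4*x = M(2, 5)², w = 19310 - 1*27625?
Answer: -1/8279 ≈ -0.00012079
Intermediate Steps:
M(Z, V) = 7 + V (M(Z, V) = (4 + 3) + V = 7 + V)
w = -8315 (w = 19310 - 27625 = -8315)
x = 36 (x = (7 + 5)²/4 = (¼)*12² = (¼)*144 = 36)
1/(w + x) = 1/(-8315 + 36) = 1/(-8279) = -1/8279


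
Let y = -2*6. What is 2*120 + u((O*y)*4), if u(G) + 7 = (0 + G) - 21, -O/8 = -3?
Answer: -940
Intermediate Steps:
O = 24 (O = -8*(-3) = 24)
y = -12
u(G) = -28 + G (u(G) = -7 + ((0 + G) - 21) = -7 + (G - 21) = -7 + (-21 + G) = -28 + G)
2*120 + u((O*y)*4) = 2*120 + (-28 + (24*(-12))*4) = 240 + (-28 - 288*4) = 240 + (-28 - 1152) = 240 - 1180 = -940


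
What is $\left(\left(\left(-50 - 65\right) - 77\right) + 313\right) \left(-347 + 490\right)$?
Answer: $17303$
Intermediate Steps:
$\left(\left(\left(-50 - 65\right) - 77\right) + 313\right) \left(-347 + 490\right) = \left(\left(-115 - 77\right) + 313\right) 143 = \left(-192 + 313\right) 143 = 121 \cdot 143 = 17303$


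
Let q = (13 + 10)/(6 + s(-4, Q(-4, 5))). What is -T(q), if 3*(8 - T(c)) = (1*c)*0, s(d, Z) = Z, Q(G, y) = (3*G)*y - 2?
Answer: -8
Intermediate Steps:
Q(G, y) = -2 + 3*G*y (Q(G, y) = 3*G*y - 2 = -2 + 3*G*y)
q = -23/56 (q = (13 + 10)/(6 + (-2 + 3*(-4)*5)) = 23/(6 + (-2 - 60)) = 23/(6 - 62) = 23/(-56) = 23*(-1/56) = -23/56 ≈ -0.41071)
T(c) = 8 (T(c) = 8 - 1*c*0/3 = 8 - c*0/3 = 8 - ⅓*0 = 8 + 0 = 8)
-T(q) = -1*8 = -8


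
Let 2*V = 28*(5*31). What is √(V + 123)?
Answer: √2293 ≈ 47.885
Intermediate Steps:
V = 2170 (V = (28*(5*31))/2 = (28*155)/2 = (½)*4340 = 2170)
√(V + 123) = √(2170 + 123) = √2293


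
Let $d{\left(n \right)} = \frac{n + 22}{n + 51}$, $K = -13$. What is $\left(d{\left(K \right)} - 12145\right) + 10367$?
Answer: $- \frac{67555}{38} \approx -1777.8$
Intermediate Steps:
$d{\left(n \right)} = \frac{22 + n}{51 + n}$
$\left(d{\left(K \right)} - 12145\right) + 10367 = \left(\frac{22 - 13}{51 - 13} - 12145\right) + 10367 = \left(\frac{1}{38} \cdot 9 - 12145\right) + 10367 = \left(\frac{9}{38} - 12145\right) + 10367 = - \frac{461501}{38} + 10367 = - \frac{67555}{38}$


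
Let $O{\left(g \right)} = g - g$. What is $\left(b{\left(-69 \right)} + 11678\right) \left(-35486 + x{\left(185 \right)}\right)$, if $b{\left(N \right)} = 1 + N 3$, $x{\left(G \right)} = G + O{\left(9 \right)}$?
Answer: $-404973072$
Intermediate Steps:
$O{\left(g \right)} = 0$
$x{\left(G \right)} = G$ ($x{\left(G \right)} = G + 0 = G$)
$b{\left(N \right)} = 1 + 3 N$
$\left(b{\left(-69 \right)} + 11678\right) \left(-35486 + x{\left(185 \right)}\right) = \left(\left(1 + 3 \left(-69\right)\right) + 11678\right) \left(-35486 + 185\right) = \left(\left(1 - 207\right) + 11678\right) \left(-35301\right) = \left(-206 + 11678\right) \left(-35301\right) = 11472 \left(-35301\right) = -404973072$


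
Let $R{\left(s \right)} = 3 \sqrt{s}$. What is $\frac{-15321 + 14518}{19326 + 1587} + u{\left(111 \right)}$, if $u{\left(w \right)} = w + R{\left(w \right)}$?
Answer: $\frac{2320540}{20913} + 3 \sqrt{111} \approx 142.57$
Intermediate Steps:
$u{\left(w \right)} = w + 3 \sqrt{w}$
$\frac{-15321 + 14518}{19326 + 1587} + u{\left(111 \right)} = \frac{-15321 + 14518}{19326 + 1587} + \left(111 + 3 \sqrt{111}\right) = - \frac{803}{20913} + \left(111 + 3 \sqrt{111}\right) = \frac{2320540}{20913} + 3 \sqrt{111}$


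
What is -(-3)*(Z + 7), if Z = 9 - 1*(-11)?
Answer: 81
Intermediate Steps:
Z = 20 (Z = 9 + 11 = 20)
-(-3)*(Z + 7) = -(-3)*(20 + 7) = -(-3)*27 = -1*(-81) = 81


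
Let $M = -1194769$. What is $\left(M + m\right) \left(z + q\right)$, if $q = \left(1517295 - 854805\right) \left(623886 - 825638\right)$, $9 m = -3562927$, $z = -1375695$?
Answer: $212606341833828600$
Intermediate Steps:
$m = - \frac{3562927}{9}$ ($m = \frac{1}{9} \left(-3562927\right) = - \frac{3562927}{9} \approx -3.9588 \cdot 10^{5}$)
$q = -133658682480$ ($q = 662490 \left(-201752\right) = -133658682480$)
$\left(M + m\right) \left(z + q\right) = \left(-1194769 - \frac{3562927}{9}\right) \left(-1375695 - 133658682480\right) = \left(- \frac{14315848}{9}\right) \left(-133660058175\right) = 212606341833828600$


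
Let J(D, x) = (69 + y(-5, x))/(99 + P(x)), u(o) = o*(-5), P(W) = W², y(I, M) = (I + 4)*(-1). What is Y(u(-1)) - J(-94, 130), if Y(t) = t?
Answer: 84925/16999 ≈ 4.9959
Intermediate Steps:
y(I, M) = -4 - I (y(I, M) = (4 + I)*(-1) = -4 - I)
u(o) = -5*o
J(D, x) = 70/(99 + x²) (J(D, x) = (69 + (-4 - 1*(-5)))/(99 + x²) = (69 + (-4 + 5))/(99 + x²) = (69 + 1)/(99 + x²) = 70/(99 + x²))
Y(u(-1)) - J(-94, 130) = -5*(-1) - 70/(99 + 130²) = 5 - 70/(99 + 16900) = 5 - 70/16999 = 84925/16999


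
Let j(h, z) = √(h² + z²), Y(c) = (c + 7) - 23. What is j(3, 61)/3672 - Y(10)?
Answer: 6 + √3730/3672 ≈ 6.0166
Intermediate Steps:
Y(c) = -16 + c (Y(c) = (7 + c) - 23 = -16 + c)
j(3, 61)/3672 - Y(10) = √(3² + 61²)/3672 - (-16 + 10) = √(9 + 3721)*(1/3672) - 1*(-6) = √3730*(1/3672) + 6 = √3730/3672 + 6 = 6 + √3730/3672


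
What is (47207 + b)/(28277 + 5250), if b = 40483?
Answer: 87690/33527 ≈ 2.6155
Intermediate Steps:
(47207 + b)/(28277 + 5250) = (47207 + 40483)/(28277 + 5250) = 87690/33527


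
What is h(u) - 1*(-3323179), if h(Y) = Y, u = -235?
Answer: 3322944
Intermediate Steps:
h(u) - 1*(-3323179) = -235 - 1*(-3323179) = -235 + 3323179 = 3322944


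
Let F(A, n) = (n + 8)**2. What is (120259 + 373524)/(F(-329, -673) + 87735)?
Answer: 493783/529960 ≈ 0.93174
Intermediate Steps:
F(A, n) = (8 + n)**2
(120259 + 373524)/(F(-329, -673) + 87735) = (120259 + 373524)/((8 - 673)**2 + 87735) = 493783/((-665)**2 + 87735) = 493783/(442225 + 87735) = 493783/529960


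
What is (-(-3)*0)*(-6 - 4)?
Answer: 0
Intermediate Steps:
(-(-3)*0)*(-6 - 4) = -3*0*(-10) = 0*(-10) = 0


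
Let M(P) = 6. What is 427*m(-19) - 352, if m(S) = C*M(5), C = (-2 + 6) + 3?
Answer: 17582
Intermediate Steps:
C = 7 (C = 4 + 3 = 7)
m(S) = 42 (m(S) = 7*6 = 42)
427*m(-19) - 352 = 427*42 - 352 = 17934 - 352 = 17582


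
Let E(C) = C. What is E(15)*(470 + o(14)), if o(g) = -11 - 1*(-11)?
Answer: 7050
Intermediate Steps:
o(g) = 0 (o(g) = -11 + 11 = 0)
E(15)*(470 + o(14)) = 15*(470 + 0) = 15*470 = 7050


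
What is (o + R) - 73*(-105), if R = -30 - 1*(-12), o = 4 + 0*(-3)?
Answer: 7651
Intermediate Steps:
o = 4 (o = 4 + 0 = 4)
R = -18 (R = -30 + 12 = -18)
(o + R) - 73*(-105) = (4 - 18) - 73*(-105) = -14 + 7665 = 7651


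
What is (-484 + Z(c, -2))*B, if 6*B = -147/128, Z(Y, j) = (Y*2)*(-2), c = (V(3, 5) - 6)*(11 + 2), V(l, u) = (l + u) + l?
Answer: 4557/32 ≈ 142.41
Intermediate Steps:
V(l, u) = u + 2*l
c = 65 (c = ((5 + 2*3) - 6)*(11 + 2) = ((5 + 6) - 6)*13 = (11 - 6)*13 = 5*13 = 65)
Z(Y, j) = -4*Y (Z(Y, j) = (2*Y)*(-2) = -4*Y)
B = -49/256 (B = (-147/128)/6 = (-147*1/128)/6 = (⅙)*(-147/128) = -49/256 ≈ -0.19141)
(-484 + Z(c, -2))*B = (-484 - 4*65)*(-49/256) = (-484 - 260)*(-49/256) = -744*(-49/256) = 4557/32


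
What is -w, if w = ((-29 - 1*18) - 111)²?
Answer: -24964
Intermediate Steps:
w = 24964 (w = ((-29 - 18) - 111)² = (-47 - 111)² = (-158)² = 24964)
-w = -1*24964 = -24964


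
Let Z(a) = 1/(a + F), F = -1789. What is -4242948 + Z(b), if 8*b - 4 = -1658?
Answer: -33871453888/7983 ≈ -4.2429e+6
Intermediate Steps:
b = -827/4 (b = 1/2 + (1/8)*(-1658) = 1/2 - 829/4 = -827/4 ≈ -206.75)
Z(a) = 1/(-1789 + a) (Z(a) = 1/(a - 1789) = 1/(-1789 + a))
-4242948 + Z(b) = -4242948 + 1/(-1789 - 827/4) = -4242948 + 1/(-7983/4) = -4242948 - 4/7983 = -33871453888/7983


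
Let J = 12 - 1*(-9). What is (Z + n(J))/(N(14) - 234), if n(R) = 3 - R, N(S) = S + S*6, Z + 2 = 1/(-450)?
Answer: 9001/61200 ≈ 0.14708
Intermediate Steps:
Z = -901/450 (Z = -2 + 1/(-450) = -2 - 1/450 = -901/450 ≈ -2.0022)
N(S) = 7*S (N(S) = S + 6*S = 7*S)
J = 21 (J = 12 + 9 = 21)
(Z + n(J))/(N(14) - 234) = (-901/450 + (3 - 1*21))/(7*14 - 234) = (-901/450 + (3 - 21))/(98 - 234) = (-901/450 - 18)/(-136) = -9001/450*(-1/136) = 9001/61200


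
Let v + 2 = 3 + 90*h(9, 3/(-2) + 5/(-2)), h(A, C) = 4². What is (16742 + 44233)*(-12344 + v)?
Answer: -664810425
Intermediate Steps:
h(A, C) = 16
v = 1441 (v = -2 + (3 + 90*16) = -2 + (3 + 1440) = -2 + 1443 = 1441)
(16742 + 44233)*(-12344 + v) = (16742 + 44233)*(-12344 + 1441) = 60975*(-10903) = -664810425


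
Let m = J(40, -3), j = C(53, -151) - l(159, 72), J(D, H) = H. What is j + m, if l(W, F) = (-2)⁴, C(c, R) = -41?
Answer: -60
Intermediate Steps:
l(W, F) = 16
j = -57 (j = -41 - 1*16 = -41 - 16 = -57)
m = -3
j + m = -57 - 3 = -60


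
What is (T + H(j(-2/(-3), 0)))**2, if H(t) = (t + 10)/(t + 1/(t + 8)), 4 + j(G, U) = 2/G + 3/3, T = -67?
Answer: 169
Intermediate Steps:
j(G, U) = -3 + 2/G (j(G, U) = -4 + (2/G + 3/3) = -4 + (2/G + 3*(1/3)) = -4 + (2/G + 1) = -4 + (1 + 2/G) = -3 + 2/G)
H(t) = (10 + t)/(t + 1/(8 + t))
(T + H(j(-2/(-3), 0)))**2 = (-67 + (80 + (-3 + 2/((-2/(-3))))**2 + 18*(-3 + 2/((-2/(-3)))))/(1 + (-3 + 2/((-2/(-3))))**2 + 8*(-3 + 2/((-2/(-3))))))**2 = (-67 + (80 + (-3 + 2/((-2*(-1/3))))**2 + 18*(-3 + 2/((-2*(-1/3)))))/(1 + (-3 + 2/((-2*(-1/3))))**2 + 8*(-3 + 2/((-2*(-1/3))))))**2 = (-67 + (80 + (-3 + 2/(2/3))**2 + 18*(-3 + 2/(2/3)))/(1 + (-3 + 2/(2/3))**2 + 8*(-3 + 2/(2/3))))**2 = (-67 + (80 + (-3 + 2*(3/2))**2 + 18*(-3 + 2*(3/2)))/(1 + (-3 + 2*(3/2))**2 + 8*(-3 + 2*(3/2))))**2 = (-67 + (80 + (-3 + 3)**2 + 18*(-3 + 3))/(1 + (-3 + 3)**2 + 8*(-3 + 3)))**2 = (-67 + (80 + 0**2 + 18*0)/(1 + 0**2 + 8*0))**2 = (-67 + (80 + 0 + 0)/(1 + 0 + 0))**2 = (-67 + 80/1)**2 = (-67 + 1*80)**2 = (-67 + 80)**2 = 13**2 = 169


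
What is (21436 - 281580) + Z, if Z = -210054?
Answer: -470198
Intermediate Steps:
(21436 - 281580) + Z = (21436 - 281580) - 210054 = -260144 - 210054 = -470198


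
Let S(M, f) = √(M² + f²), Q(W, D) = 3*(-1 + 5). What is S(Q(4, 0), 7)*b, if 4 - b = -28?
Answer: 32*√193 ≈ 444.56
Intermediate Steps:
Q(W, D) = 12 (Q(W, D) = 3*4 = 12)
b = 32 (b = 4 - 1*(-28) = 4 + 28 = 32)
S(Q(4, 0), 7)*b = √(12² + 7²)*32 = √(144 + 49)*32 = √193*32 = 32*√193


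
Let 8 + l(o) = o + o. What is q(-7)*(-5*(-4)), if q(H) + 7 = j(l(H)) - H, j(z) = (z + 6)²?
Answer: 5120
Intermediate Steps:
l(o) = -8 + 2*o (l(o) = -8 + (o + o) = -8 + 2*o)
j(z) = (6 + z)²
q(H) = -7 + (-2 + 2*H)² - H (q(H) = -7 + ((6 + (-8 + 2*H))² - H) = -7 + ((-2 + 2*H)² - H) = -7 + (-2 + 2*H)² - H)
q(-7)*(-5*(-4)) = (-7 - 1*(-7) + 4*(-1 - 7)²)*(-5*(-4)) = (-7 + 7 + 4*(-8)²)*20 = (-7 + 7 + 4*64)*20 = (-7 + 7 + 256)*20 = 256*20 = 5120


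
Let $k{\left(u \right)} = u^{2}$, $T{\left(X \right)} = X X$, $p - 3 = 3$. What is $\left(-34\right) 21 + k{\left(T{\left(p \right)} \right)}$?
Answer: $582$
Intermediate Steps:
$p = 6$ ($p = 3 + 3 = 6$)
$T{\left(X \right)} = X^{2}$
$\left(-34\right) 21 + k{\left(T{\left(p \right)} \right)} = \left(-34\right) 21 + \left(6^{2}\right)^{2} = -714 + 36^{2} = -714 + 1296 = 582$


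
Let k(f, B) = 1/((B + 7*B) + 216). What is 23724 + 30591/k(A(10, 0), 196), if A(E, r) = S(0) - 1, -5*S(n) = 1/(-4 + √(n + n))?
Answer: 54598068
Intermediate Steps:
S(n) = -1/(5*(-4 + √2*√n)) (S(n) = -1/(5*(-4 + √(n + n))) = -1/(5*(-4 + √(2*n))) = -1/(5*(-4 + √2*√n)))
A(E, r) = -19/20 (A(E, r) = -1/(-20 + 5*√2*√0) - 1 = -1/(-20 + 5*√2*0) - 1 = -1/(-20 + 0) - 1 = -1/(-20) - 1 = -1*(-1/20) - 1 = 1/20 - 1 = -19/20)
k(f, B) = 1/(216 + 8*B) (k(f, B) = 1/(8*B + 216) = 1/(216 + 8*B))
23724 + 30591/k(A(10, 0), 196) = 23724 + 30591/((1/(8*(27 + 196)))) = 23724 + 30591/(((⅛)/223)) = 23724 + 30591/(((⅛)*(1/223))) = 23724 + 30591/(1/1784) = 23724 + 30591*1784 = 23724 + 54574344 = 54598068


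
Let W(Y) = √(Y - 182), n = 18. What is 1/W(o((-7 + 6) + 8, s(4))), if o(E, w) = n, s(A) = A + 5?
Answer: -I*√41/82 ≈ -0.078087*I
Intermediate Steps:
s(A) = 5 + A
o(E, w) = 18
W(Y) = √(-182 + Y)
1/W(o((-7 + 6) + 8, s(4))) = 1/(√(-182 + 18)) = 1/(√(-164)) = 1/(2*I*√41) = -I*√41/82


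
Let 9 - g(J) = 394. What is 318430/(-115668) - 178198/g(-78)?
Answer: 1463515051/3180870 ≈ 460.10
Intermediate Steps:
g(J) = -385 (g(J) = 9 - 1*394 = 9 - 394 = -385)
318430/(-115668) - 178198/g(-78) = 318430/(-115668) - 178198/(-385) = 318430*(-1/115668) - 178198*(-1/385) = -22745/8262 + 178198/385 = 1463515051/3180870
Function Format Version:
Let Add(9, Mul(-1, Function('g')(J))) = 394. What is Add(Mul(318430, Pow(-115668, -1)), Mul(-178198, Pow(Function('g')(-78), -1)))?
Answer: Rational(1463515051, 3180870) ≈ 460.10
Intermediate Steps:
Function('g')(J) = -385 (Function('g')(J) = Add(9, Mul(-1, 394)) = Add(9, -394) = -385)
Add(Mul(318430, Pow(-115668, -1)), Mul(-178198, Pow(Function('g')(-78), -1))) = Add(Mul(318430, Pow(-115668, -1)), Mul(-178198, Pow(-385, -1))) = Add(Mul(318430, Rational(-1, 115668)), Mul(-178198, Rational(-1, 385))) = Add(Rational(-22745, 8262), Rational(178198, 385)) = Rational(1463515051, 3180870)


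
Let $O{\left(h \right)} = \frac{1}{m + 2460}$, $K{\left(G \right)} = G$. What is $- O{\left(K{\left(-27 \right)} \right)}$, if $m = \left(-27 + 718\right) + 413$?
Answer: $- \frac{1}{3564} \approx -0.00028058$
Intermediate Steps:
$m = 1104$ ($m = 691 + 413 = 1104$)
$O{\left(h \right)} = \frac{1}{3564}$ ($O{\left(h \right)} = \frac{1}{1104 + 2460} = \frac{1}{3564}$)
$- O{\left(K{\left(-27 \right)} \right)} = \left(-1\right) \frac{1}{3564} = - \frac{1}{3564}$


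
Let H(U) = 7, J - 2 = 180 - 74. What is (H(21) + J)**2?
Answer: 13225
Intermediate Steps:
J = 108 (J = 2 + (180 - 74) = 2 + 106 = 108)
(H(21) + J)**2 = (7 + 108)**2 = 115**2 = 13225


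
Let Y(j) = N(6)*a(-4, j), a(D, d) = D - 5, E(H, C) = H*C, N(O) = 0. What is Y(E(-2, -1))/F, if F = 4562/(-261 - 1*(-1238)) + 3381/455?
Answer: 0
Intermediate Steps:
E(H, C) = C*H
a(D, d) = -5 + D
F = 768421/63505 (F = 4562/(-261 + 1238) + 3381*(1/455) = 4562/977 + 483/65 = 768421/63505 ≈ 12.100)
Y(j) = 0 (Y(j) = 0*(-5 - 4) = 0*(-9) = 0)
Y(E(-2, -1))/F = 0/(768421/63505) = 0*(63505/768421) = 0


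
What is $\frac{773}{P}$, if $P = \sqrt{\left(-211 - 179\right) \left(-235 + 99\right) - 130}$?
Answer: $\frac{773 \sqrt{52910}}{52910} \approx 3.3605$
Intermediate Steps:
$P = \sqrt{52910}$ ($P = \sqrt{\left(-390\right) \left(-136\right) - 130} = \sqrt{53040 - 130} = \sqrt{52910} \approx 230.02$)
$\frac{773}{P} = \frac{773}{\sqrt{52910}} = 773 \frac{\sqrt{52910}}{52910} = \frac{773 \sqrt{52910}}{52910}$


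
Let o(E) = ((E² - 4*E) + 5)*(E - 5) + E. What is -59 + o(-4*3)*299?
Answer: -1004998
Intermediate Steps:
o(E) = E + (-5 + E)*(5 + E² - 4*E) (o(E) = (5 + E² - 4*E)*(-5 + E) + E = (-5 + E)*(5 + E² - 4*E) + E = E + (-5 + E)*(5 + E² - 4*E))
-59 + o(-4*3)*299 = -59 + (-25 + (-4*3)³ - 9*(-4*3)² + 26*(-4*3))*299 = -59 + (-25 + (-12)³ - 9*(-12)² + 26*(-12))*299 = -59 + (-25 - 1728 - 9*144 - 312)*299 = -59 + (-25 - 1728 - 1296 - 312)*299 = -59 - 3361*299 = -59 - 1004939 = -1004998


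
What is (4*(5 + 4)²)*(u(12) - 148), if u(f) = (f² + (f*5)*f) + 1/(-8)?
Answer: 463887/2 ≈ 2.3194e+5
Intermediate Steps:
u(f) = -⅛ + 6*f² (u(f) = (f² + (5*f)*f) - ⅛ = (f² + 5*f²) - ⅛ = 6*f² - ⅛ = -⅛ + 6*f²)
(4*(5 + 4)²)*(u(12) - 148) = (4*(5 + 4)²)*((-⅛ + 6*12²) - 148) = (4*9²)*((-⅛ + 6*144) - 148) = (4*81)*((-⅛ + 864) - 148) = 324*(6911/8 - 148) = 324*(5727/8) = 463887/2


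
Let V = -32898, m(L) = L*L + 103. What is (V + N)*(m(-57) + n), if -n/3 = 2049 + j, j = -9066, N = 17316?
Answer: -380247546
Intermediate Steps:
m(L) = 103 + L² (m(L) = L² + 103 = 103 + L²)
n = 21051 (n = -3*(2049 - 9066) = -3*(-7017) = 21051)
(V + N)*(m(-57) + n) = (-32898 + 17316)*((103 + (-57)²) + 21051) = -15582*((103 + 3249) + 21051) = -15582*(3352 + 21051) = -15582*24403 = -380247546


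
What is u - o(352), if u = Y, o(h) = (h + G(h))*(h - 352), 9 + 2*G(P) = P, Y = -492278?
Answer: -492278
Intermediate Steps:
G(P) = -9/2 + P/2
o(h) = (-352 + h)*(-9/2 + 3*h/2) (o(h) = (h + (-9/2 + h/2))*(h - 352) = (-9/2 + 3*h/2)*(-352 + h) = (-352 + h)*(-9/2 + 3*h/2))
u = -492278
u - o(352) = -492278 - (1584 - 1065/2*352 + (3/2)*352²) = -492278 - (1584 - 187440 + (3/2)*123904) = -492278 - (1584 - 187440 + 185856) = -492278 - 1*0 = -492278 + 0 = -492278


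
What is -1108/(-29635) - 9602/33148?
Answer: -123913643/491170490 ≈ -0.25228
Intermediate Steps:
-1108/(-29635) - 9602/33148 = -1108*(-1/29635) - 9602*1/33148 = 1108/29635 - 4801/16574 = -123913643/491170490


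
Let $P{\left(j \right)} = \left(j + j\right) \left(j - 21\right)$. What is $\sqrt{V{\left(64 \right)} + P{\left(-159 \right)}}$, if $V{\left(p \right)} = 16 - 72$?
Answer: $4 \sqrt{3574} \approx 239.13$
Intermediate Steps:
$P{\left(j \right)} = 2 j \left(-21 + j\right)$
$V{\left(p \right)} = -56$ ($V{\left(p \right)} = 16 - 72 = -56$)
$\sqrt{V{\left(64 \right)} + P{\left(-159 \right)}} = \sqrt{-56 + 2 \left(-159\right) \left(-21 - 159\right)} = \sqrt{-56 + 2 \left(-159\right) \left(-180\right)} = \sqrt{-56 + 57240} = \sqrt{57184} = 4 \sqrt{3574}$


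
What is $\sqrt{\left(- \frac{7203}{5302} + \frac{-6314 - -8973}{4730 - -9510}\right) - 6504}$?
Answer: $\frac{i \sqrt{579399642857600290}}{9437560} \approx 80.655 i$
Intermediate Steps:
$\sqrt{\left(- \frac{7203}{5302} + \frac{-6314 - -8973}{4730 - -9510}\right) - 6504} = \sqrt{\left(\left(-7203\right) \frac{1}{5302} + \frac{-6314 + 8973}{4730 + 9510}\right) - 6504} = \sqrt{\left(- \frac{7203}{5302} + \frac{2659}{14240}\right) - 6504} = \sqrt{- \frac{44236351}{37750240} - 6504} = \sqrt{- \frac{245571797311}{37750240}} = \frac{i \sqrt{579399642857600290}}{9437560}$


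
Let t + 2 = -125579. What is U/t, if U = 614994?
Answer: -614994/125581 ≈ -4.8972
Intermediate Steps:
t = -125581 (t = -2 - 125579 = -125581)
U/t = 614994/(-125581) = 614994*(-1/125581) = -614994/125581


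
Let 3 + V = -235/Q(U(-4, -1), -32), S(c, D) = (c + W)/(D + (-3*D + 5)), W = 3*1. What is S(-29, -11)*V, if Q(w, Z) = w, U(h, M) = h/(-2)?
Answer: 3133/27 ≈ 116.04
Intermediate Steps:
U(h, M) = -h/2 (U(h, M) = h*(-½) = -h/2)
W = 3
S(c, D) = (3 + c)/(5 - 2*D) (S(c, D) = (c + 3)/(D + (-3*D + 5)) = (3 + c)/(D + (5 - 3*D)) = (3 + c)/(5 - 2*D))
V = -241/2 (V = -3 - 235/((-½*(-4))) = -3 - 235/2 = -241/2 ≈ -120.50)
S(-29, -11)*V = ((-3 - 1*(-29))/(-5 + 2*(-11)))*(-241/2) = ((-3 + 29)/(-5 - 22))*(-241/2) = (26/(-27))*(-241/2) = -1/27*26*(-241/2) = -26/27*(-241/2) = 3133/27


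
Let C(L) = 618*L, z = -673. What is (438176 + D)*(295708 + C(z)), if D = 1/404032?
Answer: -10640462361920199/202016 ≈ -5.2671e+10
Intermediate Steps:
D = 1/404032 ≈ 2.4751e-6
(438176 + D)*(295708 + C(z)) = (438176 + 1/404032)*(295708 + 618*(-673)) = 177037125633*(295708 - 415914)/404032 = (177037125633/404032)*(-120206) = -10640462361920199/202016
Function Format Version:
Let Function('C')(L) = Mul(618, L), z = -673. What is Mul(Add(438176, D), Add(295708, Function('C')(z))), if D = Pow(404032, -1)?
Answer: Rational(-10640462361920199, 202016) ≈ -5.2671e+10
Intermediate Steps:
D = Rational(1, 404032) ≈ 2.4751e-6
Mul(Add(438176, D), Add(295708, Function('C')(z))) = Mul(Add(438176, Rational(1, 404032)), Add(295708, Mul(618, -673))) = Mul(Rational(177037125633, 404032), Add(295708, -415914)) = Mul(Rational(177037125633, 404032), -120206) = Rational(-10640462361920199, 202016)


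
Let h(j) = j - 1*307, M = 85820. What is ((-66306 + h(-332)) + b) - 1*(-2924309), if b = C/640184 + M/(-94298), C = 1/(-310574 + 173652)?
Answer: 11809077325790029338099/4132858497229552 ≈ 2.8574e+6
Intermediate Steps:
h(j) = -307 + j (h(j) = j - 307 = -307 + j)
C = -1/136922 (C = 1/(-136922) = -1/136922 ≈ -7.3034e-6)
b = -3761287792282829/4132858497229552 (b = -1/136922/640184 + 85820/(-94298) = -1/136922*1/640184 + 85820*(-1/94298) = -1/87655273648 - 42910/47149 = -3761287792282829/4132858497229552 ≈ -0.91009)
((-66306 + h(-332)) + b) - 1*(-2924309) = ((-66306 + (-307 - 332)) - 3761287792282829/4132858497229552) - 1*(-2924309) = ((-66306 - 639) - 3761287792282829/4132858497229552) + 2924309 = (-66945 - 3761287792282829/4132858497229552) + 2924309 = -276677973384824641469/4132858497229552 + 2924309 = 11809077325790029338099/4132858497229552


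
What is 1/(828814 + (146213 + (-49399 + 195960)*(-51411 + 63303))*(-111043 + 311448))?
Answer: 1/349315860926939 ≈ 2.8627e-15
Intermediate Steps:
1/(828814 + (146213 + (-49399 + 195960)*(-51411 + 63303))*(-111043 + 311448)) = 1/(828814 + (146213 + 146561*11892)*200405) = 1/(828814 + (146213 + 1742903412)*200405) = 1/(828814 + 1743049625*200405) = 1/(828814 + 349315860098125) = 1/349315860926939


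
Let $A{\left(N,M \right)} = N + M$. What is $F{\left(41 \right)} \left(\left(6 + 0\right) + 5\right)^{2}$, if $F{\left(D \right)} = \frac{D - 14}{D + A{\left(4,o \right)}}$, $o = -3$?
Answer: $\frac{1089}{14} \approx 77.786$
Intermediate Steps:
$A{\left(N,M \right)} = M + N$
$F{\left(D \right)} = \frac{-14 + D}{1 + D}$ ($F{\left(D \right)} = \frac{D - 14}{D + \left(-3 + 4\right)} = \frac{-14 + D}{D + 1} = \frac{-14 + D}{1 + D}$)
$F{\left(41 \right)} \left(\left(6 + 0\right) + 5\right)^{2} = \frac{-14 + 41}{1 + 41} \left(\left(6 + 0\right) + 5\right)^{2} = \frac{1}{42} \cdot 27 \left(6 + 5\right)^{2} = \frac{1}{42} \cdot 27 \cdot 11^{2} = \frac{9}{14} \cdot 121 = \frac{1089}{14}$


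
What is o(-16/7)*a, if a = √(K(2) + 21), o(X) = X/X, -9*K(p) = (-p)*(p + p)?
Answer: √197/3 ≈ 4.6786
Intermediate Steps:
K(p) = 2*p²/9 (K(p) = -(-p)*(p + p)/9 = -(-p)*2*p/9 = -(-2)*p²/9 = 2*p²/9)
o(X) = 1
a = √197/3 (a = √((2/9)*2² + 21) = √((2/9)*4 + 21) = √(8/9 + 21) = √(197/9) = √197/3 ≈ 4.6786)
o(-16/7)*a = 1*(√197/3) = √197/3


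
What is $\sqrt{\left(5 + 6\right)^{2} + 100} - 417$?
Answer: $-417 + \sqrt{221} \approx -402.13$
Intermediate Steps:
$\sqrt{\left(5 + 6\right)^{2} + 100} - 417 = \sqrt{11^{2} + 100} - 417 = \sqrt{121 + 100} - 417 = \sqrt{221} - 417 = -417 + \sqrt{221}$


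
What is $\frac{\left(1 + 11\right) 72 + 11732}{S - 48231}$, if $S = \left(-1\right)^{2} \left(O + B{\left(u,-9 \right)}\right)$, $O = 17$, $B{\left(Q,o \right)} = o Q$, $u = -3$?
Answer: $- \frac{12596}{48187} \approx -0.2614$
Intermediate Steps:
$B{\left(Q,o \right)} = Q o$
$S = 44$ ($S = \left(-1\right)^{2} \left(17 - -27\right) = 1 \left(17 + 27\right) = 1 \cdot 44 = 44$)
$\frac{\left(1 + 11\right) 72 + 11732}{S - 48231} = \frac{\left(1 + 11\right) 72 + 11732}{44 - 48231} = \frac{12 \cdot 72 + 11732}{-48187} = \left(864 + 11732\right) \left(- \frac{1}{48187}\right) = 12596 \left(- \frac{1}{48187}\right) = - \frac{12596}{48187}$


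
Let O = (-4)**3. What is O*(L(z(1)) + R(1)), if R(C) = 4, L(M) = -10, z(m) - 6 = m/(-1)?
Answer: 384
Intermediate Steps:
z(m) = 6 - m (z(m) = 6 + m/(-1) = 6 + m*(-1) = 6 - m)
O = -64
O*(L(z(1)) + R(1)) = -64*(-10 + 4) = -64*(-6) = 384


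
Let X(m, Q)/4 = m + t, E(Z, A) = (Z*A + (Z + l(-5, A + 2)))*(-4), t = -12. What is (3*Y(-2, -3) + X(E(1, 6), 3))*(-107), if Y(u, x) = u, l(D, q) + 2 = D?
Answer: 5778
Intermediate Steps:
l(D, q) = -2 + D
E(Z, A) = 28 - 4*Z - 4*A*Z (E(Z, A) = (Z*A + (Z + (-2 - 5)))*(-4) = (A*Z + (Z - 7))*(-4) = (A*Z + (-7 + Z))*(-4) = (-7 + Z + A*Z)*(-4) = 28 - 4*Z - 4*A*Z)
X(m, Q) = -48 + 4*m (X(m, Q) = 4*(m - 12) = 4*(-12 + m) = -48 + 4*m)
(3*Y(-2, -3) + X(E(1, 6), 3))*(-107) = (3*(-2) + (-48 + 4*(28 - 4*1 - 4*6*1)))*(-107) = (-6 + (-48 + 4*(28 - 4 - 24)))*(-107) = (-6 + (-48 + 4*0))*(-107) = (-6 + (-48 + 0))*(-107) = (-6 - 48)*(-107) = -54*(-107) = 5778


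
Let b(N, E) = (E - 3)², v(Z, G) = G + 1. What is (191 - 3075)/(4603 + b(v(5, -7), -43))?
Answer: -2884/6719 ≈ -0.42923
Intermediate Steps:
v(Z, G) = 1 + G
b(N, E) = (-3 + E)²
(191 - 3075)/(4603 + b(v(5, -7), -43)) = (191 - 3075)/(4603 + (-3 - 43)²) = -2884/(4603 + (-46)²) = -2884/(4603 + 2116) = -2884/6719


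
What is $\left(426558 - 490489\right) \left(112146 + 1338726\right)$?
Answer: $-92755697832$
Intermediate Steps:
$\left(426558 - 490489\right) \left(112146 + 1338726\right) = \left(-63931\right) 1450872 = -92755697832$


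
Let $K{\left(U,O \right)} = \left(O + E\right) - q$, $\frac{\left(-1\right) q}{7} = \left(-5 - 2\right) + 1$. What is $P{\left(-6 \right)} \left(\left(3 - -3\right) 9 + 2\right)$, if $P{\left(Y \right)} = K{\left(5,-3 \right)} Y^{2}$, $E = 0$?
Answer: $-90720$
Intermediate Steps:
$q = 42$ ($q = - 7 \left(\left(-5 - 2\right) + 1\right) = - 7 \left(-7 + 1\right) = \left(-7\right) \left(-6\right) = 42$)
$K{\left(U,O \right)} = -42 + O$ ($K{\left(U,O \right)} = \left(O + 0\right) - 42 = O - 42 = -42 + O$)
$P{\left(Y \right)} = - 45 Y^{2}$ ($P{\left(Y \right)} = \left(-42 - 3\right) Y^{2} = - 45 Y^{2}$)
$P{\left(-6 \right)} \left(\left(3 - -3\right) 9 + 2\right) = - 45 \left(-6\right)^{2} \left(\left(3 - -3\right) 9 + 2\right) = \left(-45\right) 36 \left(\left(3 + 3\right) 9 + 2\right) = - 1620 \left(6 \cdot 9 + 2\right) = - 1620 \left(54 + 2\right) = \left(-1620\right) 56 = -90720$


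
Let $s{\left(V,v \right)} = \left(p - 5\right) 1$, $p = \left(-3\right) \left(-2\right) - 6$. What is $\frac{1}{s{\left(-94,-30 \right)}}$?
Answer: $- \frac{1}{5} \approx -0.2$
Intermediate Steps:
$p = 0$ ($p = 6 - 6 = 0$)
$s{\left(V,v \right)} = -5$ ($s{\left(V,v \right)} = \left(0 - 5\right) 1 = \left(-5\right) 1 = -5$)
$\frac{1}{s{\left(-94,-30 \right)}} = \frac{1}{-5} = - \frac{1}{5}$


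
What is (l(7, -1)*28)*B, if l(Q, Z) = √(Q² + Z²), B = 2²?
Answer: 560*√2 ≈ 791.96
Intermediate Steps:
B = 4
(l(7, -1)*28)*B = (√(7² + (-1)²)*28)*4 = (√(49 + 1)*28)*4 = (√50*28)*4 = ((5*√2)*28)*4 = (140*√2)*4 = 560*√2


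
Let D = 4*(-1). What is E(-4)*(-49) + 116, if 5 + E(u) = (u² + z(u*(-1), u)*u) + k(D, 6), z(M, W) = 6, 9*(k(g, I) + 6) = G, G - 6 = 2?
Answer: 9031/9 ≈ 1003.4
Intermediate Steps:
D = -4
G = 8 (G = 6 + 2 = 8)
k(g, I) = -46/9 (k(g, I) = -6 + (⅑)*8 = -6 + 8/9 = -46/9)
E(u) = -91/9 + u² + 6*u (E(u) = -5 + ((u² + 6*u) - 46/9) = -5 + (-46/9 + u² + 6*u) = -91/9 + u² + 6*u)
E(-4)*(-49) + 116 = (-91/9 + (-4)² + 6*(-4))*(-49) + 116 = (-91/9 + 16 - 24)*(-49) + 116 = -163/9*(-49) + 116 = 7987/9 + 116 = 9031/9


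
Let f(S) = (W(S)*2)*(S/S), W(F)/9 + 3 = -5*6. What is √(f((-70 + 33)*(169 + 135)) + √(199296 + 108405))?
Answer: √(-594 + 3*√34189) ≈ 6.2683*I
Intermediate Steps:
W(F) = -297 (W(F) = -27 + 9*(-5*6) = -27 + 9*(-30) = -27 - 270 = -297)
f(S) = -594 (f(S) = (-297*2)*(S/S) = -594*1 = -594)
√(f((-70 + 33)*(169 + 135)) + √(199296 + 108405)) = √(-594 + √(199296 + 108405)) = √(-594 + √307701) = √(-594 + 3*√34189)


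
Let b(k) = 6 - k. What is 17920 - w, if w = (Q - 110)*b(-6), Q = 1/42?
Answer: 134678/7 ≈ 19240.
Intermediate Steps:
Q = 1/42 ≈ 0.023810
w = -9238/7 (w = (1/42 - 110)*(6 - 1*(-6)) = -4619*(6 + 6)/42 = -4619/42*12 = -9238/7 ≈ -1319.7)
17920 - w = 17920 - 1*(-9238/7) = 17920 + 9238/7 = 134678/7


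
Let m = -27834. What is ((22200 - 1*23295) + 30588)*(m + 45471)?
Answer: 520168041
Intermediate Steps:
((22200 - 1*23295) + 30588)*(m + 45471) = ((22200 - 1*23295) + 30588)*(-27834 + 45471) = ((22200 - 23295) + 30588)*17637 = (-1095 + 30588)*17637 = 29493*17637 = 520168041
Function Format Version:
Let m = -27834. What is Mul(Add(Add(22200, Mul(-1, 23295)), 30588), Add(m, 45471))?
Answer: 520168041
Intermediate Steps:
Mul(Add(Add(22200, Mul(-1, 23295)), 30588), Add(m, 45471)) = Mul(Add(Add(22200, Mul(-1, 23295)), 30588), Add(-27834, 45471)) = Mul(Add(Add(22200, -23295), 30588), 17637) = Mul(Add(-1095, 30588), 17637) = Mul(29493, 17637) = 520168041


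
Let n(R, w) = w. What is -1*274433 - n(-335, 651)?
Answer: -275084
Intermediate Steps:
-1*274433 - n(-335, 651) = -1*274433 - 1*651 = -274433 - 651 = -275084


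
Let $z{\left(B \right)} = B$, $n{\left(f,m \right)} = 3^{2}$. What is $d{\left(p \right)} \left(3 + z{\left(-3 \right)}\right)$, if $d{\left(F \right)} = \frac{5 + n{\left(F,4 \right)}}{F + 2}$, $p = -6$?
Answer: $0$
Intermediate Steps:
$n{\left(f,m \right)} = 9$
$d{\left(F \right)} = \frac{14}{2 + F}$ ($d{\left(F \right)} = \frac{5 + 9}{F + 2} = \frac{1}{2 + F} 14 = \frac{14}{2 + F}$)
$d{\left(p \right)} \left(3 + z{\left(-3 \right)}\right) = \frac{14}{2 - 6} \left(3 - 3\right) = \frac{14}{-4} \cdot 0 = 14 \left(- \frac{1}{4}\right) 0 = \left(- \frac{7}{2}\right) 0 = 0$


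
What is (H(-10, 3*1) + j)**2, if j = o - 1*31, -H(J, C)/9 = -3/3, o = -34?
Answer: 3136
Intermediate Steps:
H(J, C) = 9 (H(J, C) = -(-27)/3 = -9*(-1) = 9)
j = -65 (j = -34 - 1*31 = -34 - 31 = -65)
(H(-10, 3*1) + j)**2 = (9 - 65)**2 = (-56)**2 = 3136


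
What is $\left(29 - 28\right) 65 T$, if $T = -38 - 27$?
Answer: $-4225$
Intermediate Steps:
$T = -65$
$\left(29 - 28\right) 65 T = \left(29 - 28\right) 65 \left(-65\right) = 1 \cdot 65 \left(-65\right) = 65 \left(-65\right) = -4225$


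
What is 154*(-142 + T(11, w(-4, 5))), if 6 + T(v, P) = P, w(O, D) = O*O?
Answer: -20328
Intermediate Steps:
w(O, D) = O²
T(v, P) = -6 + P
154*(-142 + T(11, w(-4, 5))) = 154*(-142 + (-6 + (-4)²)) = 154*(-142 + (-6 + 16)) = 154*(-142 + 10) = 154*(-132) = -20328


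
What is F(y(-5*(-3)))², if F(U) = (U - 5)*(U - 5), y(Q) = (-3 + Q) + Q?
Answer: 234256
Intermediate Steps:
y(Q) = -3 + 2*Q
F(U) = (-5 + U)² (F(U) = (-5 + U)*(-5 + U) = (-5 + U)²)
F(y(-5*(-3)))² = ((-5 + (-3 + 2*(-5*(-3))))²)² = ((-5 + (-3 + 2*15))²)² = ((-5 + (-3 + 30))²)² = ((-5 + 27)²)² = (22²)² = 484² = 234256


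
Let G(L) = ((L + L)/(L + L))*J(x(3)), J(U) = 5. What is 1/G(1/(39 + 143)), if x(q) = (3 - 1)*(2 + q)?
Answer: ⅕ ≈ 0.20000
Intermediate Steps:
x(q) = 4 + 2*q (x(q) = 2*(2 + q) = 4 + 2*q)
G(L) = 5 (G(L) = ((L + L)/(L + L))*5 = ((2*L)/((2*L)))*5 = ((2*L)*(1/(2*L)))*5 = 1*5 = 5)
1/G(1/(39 + 143)) = 1/5 = ⅕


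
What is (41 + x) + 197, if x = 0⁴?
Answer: 238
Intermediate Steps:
x = 0
(41 + x) + 197 = (41 + 0) + 197 = 41 + 197 = 238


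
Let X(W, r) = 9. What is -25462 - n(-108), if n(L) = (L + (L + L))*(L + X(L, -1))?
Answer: -57538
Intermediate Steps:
n(L) = 3*L*(9 + L) (n(L) = (L + (L + L))*(L + 9) = (L + 2*L)*(9 + L) = (3*L)*(9 + L) = 3*L*(9 + L))
-25462 - n(-108) = -25462 - 3*(-108)*(9 - 108) = -25462 - 3*(-108)*(-99) = -25462 - 1*32076 = -25462 - 32076 = -57538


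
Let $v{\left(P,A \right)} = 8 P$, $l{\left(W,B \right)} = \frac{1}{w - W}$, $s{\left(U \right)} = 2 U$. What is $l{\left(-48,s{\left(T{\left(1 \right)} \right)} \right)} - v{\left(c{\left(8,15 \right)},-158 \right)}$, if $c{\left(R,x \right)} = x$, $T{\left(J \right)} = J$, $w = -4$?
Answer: $- \frac{5279}{44} \approx -119.98$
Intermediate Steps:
$l{\left(W,B \right)} = \frac{1}{-4 - W}$
$l{\left(-48,s{\left(T{\left(1 \right)} \right)} \right)} - v{\left(c{\left(8,15 \right)},-158 \right)} = - \frac{1}{4 - 48} - 8 \cdot 15 = - \frac{1}{-44} - 120 = \left(-1\right) \left(- \frac{1}{44}\right) - 120 = \frac{1}{44} - 120 = - \frac{5279}{44}$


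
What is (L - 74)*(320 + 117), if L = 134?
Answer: 26220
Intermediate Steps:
(L - 74)*(320 + 117) = (134 - 74)*(320 + 117) = 60*437 = 26220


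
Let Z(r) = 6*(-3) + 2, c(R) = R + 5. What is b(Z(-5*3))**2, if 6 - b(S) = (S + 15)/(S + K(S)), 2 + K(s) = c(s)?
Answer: 29929/841 ≈ 35.587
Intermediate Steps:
c(R) = 5 + R
K(s) = 3 + s (K(s) = -2 + (5 + s) = 3 + s)
Z(r) = -16 (Z(r) = -18 + 2 = -16)
b(S) = 6 - (15 + S)/(3 + 2*S) (b(S) = 6 - (S + 15)/(S + (3 + S)) = 6 - (15 + S)/(3 + 2*S))
b(Z(-5*3))**2 = ((3 + 11*(-16))/(3 + 2*(-16)))**2 = ((3 - 176)/(3 - 32))**2 = (-173/(-29))**2 = (-1/29*(-173))**2 = (173/29)**2 = 29929/841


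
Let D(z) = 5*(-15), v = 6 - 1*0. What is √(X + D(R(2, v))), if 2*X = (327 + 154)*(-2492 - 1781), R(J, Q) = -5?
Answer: I*√4110926/2 ≈ 1013.8*I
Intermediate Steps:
v = 6 (v = 6 + 0 = 6)
D(z) = -75
X = -2055313/2 (X = ((327 + 154)*(-2492 - 1781))/2 = (481*(-4273))/2 = (½)*(-2055313) = -2055313/2 ≈ -1.0277e+6)
√(X + D(R(2, v))) = √(-2055313/2 - 75) = √(-2055463/2) = I*√4110926/2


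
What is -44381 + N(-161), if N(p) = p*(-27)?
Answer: -40034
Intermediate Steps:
N(p) = -27*p
-44381 + N(-161) = -44381 - 27*(-161) = -44381 + 4347 = -40034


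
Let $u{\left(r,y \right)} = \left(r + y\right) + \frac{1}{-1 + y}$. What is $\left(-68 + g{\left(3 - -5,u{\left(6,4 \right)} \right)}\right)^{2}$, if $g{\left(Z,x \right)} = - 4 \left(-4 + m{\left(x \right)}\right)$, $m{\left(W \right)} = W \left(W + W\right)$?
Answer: $\frac{66520336}{81} \approx 8.2124 \cdot 10^{5}$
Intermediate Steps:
$m{\left(W \right)} = 2 W^{2}$ ($m{\left(W \right)} = W 2 W = 2 W^{2}$)
$u{\left(r,y \right)} = r + y + \frac{1}{-1 + y}$
$g{\left(Z,x \right)} = 16 - 8 x^{2}$ ($g{\left(Z,x \right)} = - 4 \left(-4 + 2 x^{2}\right) = 16 - 8 x^{2}$)
$\left(-68 + g{\left(3 - -5,u{\left(6,4 \right)} \right)}\right)^{2} = \left(-68 + \left(16 - 8 \left(\frac{1 + 4^{2} - 6 - 4 + 6 \cdot 4}{-1 + 4}\right)^{2}\right)\right)^{2} = \left(-68 + \left(16 - 8 \left(\frac{1 + 16 - 6 - 4 + 24}{3}\right)^{2}\right)\right)^{2} = \left(-68 + \left(16 - 8 \left(\frac{1}{3} \cdot 31\right)^{2}\right)\right)^{2} = \left(-68 + \left(16 - 8 \left(\frac{31}{3}\right)^{2}\right)\right)^{2} = \left(-68 + \left(16 - \frac{7688}{9}\right)\right)^{2} = \left(-68 - \frac{7544}{9}\right)^{2} = \left(- \frac{8156}{9}\right)^{2} = \frac{66520336}{81}$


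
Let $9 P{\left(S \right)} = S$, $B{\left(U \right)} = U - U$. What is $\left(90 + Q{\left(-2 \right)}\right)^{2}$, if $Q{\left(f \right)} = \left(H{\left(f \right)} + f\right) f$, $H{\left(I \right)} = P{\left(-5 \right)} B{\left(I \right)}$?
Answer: $8836$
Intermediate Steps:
$B{\left(U \right)} = 0$
$P{\left(S \right)} = \frac{S}{9}$
$H{\left(I \right)} = 0$ ($H{\left(I \right)} = \frac{1}{9} \left(-5\right) 0 = \left(- \frac{5}{9}\right) 0 = 0$)
$Q{\left(f \right)} = f^{2}$ ($Q{\left(f \right)} = \left(0 + f\right) f = f f = f^{2}$)
$\left(90 + Q{\left(-2 \right)}\right)^{2} = \left(90 + \left(-2\right)^{2}\right)^{2} = \left(90 + 4\right)^{2} = 94^{2} = 8836$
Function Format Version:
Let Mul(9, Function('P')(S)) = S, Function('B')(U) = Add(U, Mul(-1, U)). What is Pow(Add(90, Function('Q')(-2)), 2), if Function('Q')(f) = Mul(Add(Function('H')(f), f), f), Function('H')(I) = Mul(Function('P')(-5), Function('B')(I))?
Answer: 8836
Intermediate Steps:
Function('B')(U) = 0
Function('P')(S) = Mul(Rational(1, 9), S)
Function('H')(I) = 0 (Function('H')(I) = Mul(Mul(Rational(1, 9), -5), 0) = Mul(Rational(-5, 9), 0) = 0)
Function('Q')(f) = Pow(f, 2) (Function('Q')(f) = Mul(Add(0, f), f) = Mul(f, f) = Pow(f, 2))
Pow(Add(90, Function('Q')(-2)), 2) = Pow(Add(90, Pow(-2, 2)), 2) = Pow(Add(90, 4), 2) = Pow(94, 2) = 8836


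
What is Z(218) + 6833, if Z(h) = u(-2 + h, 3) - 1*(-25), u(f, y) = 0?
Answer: 6858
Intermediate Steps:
Z(h) = 25 (Z(h) = 0 - 1*(-25) = 0 + 25 = 25)
Z(218) + 6833 = 25 + 6833 = 6858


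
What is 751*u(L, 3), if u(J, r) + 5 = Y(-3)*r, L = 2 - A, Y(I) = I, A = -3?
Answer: -10514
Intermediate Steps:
L = 5 (L = 2 - 1*(-3) = 2 + 3 = 5)
u(J, r) = -5 - 3*r
751*u(L, 3) = 751*(-5 - 3*3) = 751*(-5 - 9) = 751*(-14) = -10514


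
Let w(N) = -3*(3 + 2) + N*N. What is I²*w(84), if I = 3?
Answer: 63369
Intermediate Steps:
w(N) = -15 + N² (w(N) = -3*5 + N² = -15 + N²)
I²*w(84) = 3²*(-15 + 84²) = 9*(-15 + 7056) = 9*7041 = 63369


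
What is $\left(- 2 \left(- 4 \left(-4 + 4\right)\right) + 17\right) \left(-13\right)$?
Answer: $-221$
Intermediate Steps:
$\left(- 2 \left(- 4 \left(-4 + 4\right)\right) + 17\right) \left(-13\right) = \left(- 2 \left(\left(-4\right) 0\right) + 17\right) \left(-13\right) = \left(\left(-2\right) 0 + 17\right) \left(-13\right) = \left(0 + 17\right) \left(-13\right) = 17 \left(-13\right) = -221$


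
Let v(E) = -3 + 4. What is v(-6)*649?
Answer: 649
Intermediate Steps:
v(E) = 1
v(-6)*649 = 1*649 = 649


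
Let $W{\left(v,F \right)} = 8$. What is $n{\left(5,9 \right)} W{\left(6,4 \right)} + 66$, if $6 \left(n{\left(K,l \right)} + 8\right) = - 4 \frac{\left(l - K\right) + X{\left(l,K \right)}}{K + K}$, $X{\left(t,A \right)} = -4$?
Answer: $2$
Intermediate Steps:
$n{\left(K,l \right)} = -8 - \frac{-4 + l - K}{3 K}$ ($n{\left(K,l \right)} = -8 + \frac{\left(-4\right) \frac{\left(l - K\right) - 4}{K + K}}{6} = -8 + \frac{\left(-4\right) \frac{-4 + l - K}{2 K}}{6} = -8 + \frac{\left(-2\right) \frac{1}{K} \left(-4 + l - K\right)}{6} = -8 - \frac{-4 + l - K}{3 K}$)
$n{\left(5,9 \right)} W{\left(6,4 \right)} + 66 = \frac{4 - 9 - 115}{3 \cdot 5} \cdot 8 + 66 = \frac{1}{3} \cdot \frac{1}{5} \left(4 - 9 - 115\right) 8 + 66 = \frac{1}{3} \cdot \frac{1}{5} \left(-120\right) 8 + 66 = \left(-8\right) 8 + 66 = -64 + 66 = 2$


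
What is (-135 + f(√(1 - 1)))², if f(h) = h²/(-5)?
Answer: 18225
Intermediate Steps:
f(h) = -h²/5
(-135 + f(√(1 - 1)))² = (-135 - (√(1 - 1))²/5)² = (-135 - (√0)²/5)² = (-135 - ⅕*0²)² = (-135 - ⅕*0)² = (-135 + 0)² = (-135)² = 18225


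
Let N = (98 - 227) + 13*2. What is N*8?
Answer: -824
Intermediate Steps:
N = -103 (N = -129 + 26 = -103)
N*8 = -103*8 = -824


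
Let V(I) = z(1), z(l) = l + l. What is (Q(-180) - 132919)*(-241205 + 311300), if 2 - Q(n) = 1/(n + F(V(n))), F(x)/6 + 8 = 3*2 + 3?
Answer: -540375369305/58 ≈ -9.3168e+9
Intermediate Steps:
z(l) = 2*l
V(I) = 2 (V(I) = 2*1 = 2)
F(x) = 6 (F(x) = -48 + 6*(3*2 + 3) = -48 + 6*(6 + 3) = -48 + 6*9 = -48 + 54 = 6)
Q(n) = 2 - 1/(6 + n) (Q(n) = 2 - 1/(n + 6) = 2 - 1/(6 + n))
(Q(-180) - 132919)*(-241205 + 311300) = ((11 + 2*(-180))/(6 - 180) - 132919)*(-241205 + 311300) = ((11 - 360)/(-174) - 132919)*70095 = (-1/174*(-349) - 132919)*70095 = (349/174 - 132919)*70095 = -23127557/174*70095 = -540375369305/58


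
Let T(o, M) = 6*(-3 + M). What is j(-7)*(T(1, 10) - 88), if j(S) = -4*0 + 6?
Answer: -276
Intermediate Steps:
T(o, M) = -18 + 6*M
j(S) = 6 (j(S) = 0 + 6 = 6)
j(-7)*(T(1, 10) - 88) = 6*((-18 + 6*10) - 88) = 6*((-18 + 60) - 88) = 6*(42 - 88) = 6*(-46) = -276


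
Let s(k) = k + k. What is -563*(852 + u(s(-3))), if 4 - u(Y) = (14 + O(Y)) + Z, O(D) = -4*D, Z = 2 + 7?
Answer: -455467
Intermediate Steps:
Z = 9
s(k) = 2*k
u(Y) = -19 + 4*Y (u(Y) = 4 - ((14 - 4*Y) + 9) = 4 - (23 - 4*Y) = 4 + (-23 + 4*Y) = -19 + 4*Y)
-563*(852 + u(s(-3))) = -563*(852 + (-19 + 4*(2*(-3)))) = -563*(852 + (-19 + 4*(-6))) = -563*(852 + (-19 - 24)) = -563*(852 - 43) = -563*809 = -455467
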